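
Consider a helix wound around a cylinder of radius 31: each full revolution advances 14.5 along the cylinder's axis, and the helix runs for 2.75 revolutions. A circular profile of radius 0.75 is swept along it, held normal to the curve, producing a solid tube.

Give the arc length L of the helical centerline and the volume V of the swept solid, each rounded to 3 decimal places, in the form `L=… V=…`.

2πR = 2π·31 = 194.778745
per-turn = √(194.778745² + 14.5²) = √(37938.7593 + 210.25) = √38149.0093 = 195.317714
L = 2.75 × 195.317714 = 537.123713
V = π·0.75² × L = 1.767146 × 537.123713 = 949.175950

L=537.124 V=949.176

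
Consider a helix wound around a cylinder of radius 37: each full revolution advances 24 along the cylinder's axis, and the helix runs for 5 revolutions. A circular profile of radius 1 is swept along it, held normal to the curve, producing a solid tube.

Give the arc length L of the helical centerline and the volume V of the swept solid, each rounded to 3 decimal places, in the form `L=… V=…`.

L=1168.567 V=3671.162

2πR = 2π·37 = 232.477856
per-turn = √(232.477856² + 24²) = √(54045.9537 + 576) = √54621.9537 = 233.713401
L = 5 × 233.713401 = 1168.567004
V = π·1² × L = 3.141593 × 1168.567004 = 3671.161515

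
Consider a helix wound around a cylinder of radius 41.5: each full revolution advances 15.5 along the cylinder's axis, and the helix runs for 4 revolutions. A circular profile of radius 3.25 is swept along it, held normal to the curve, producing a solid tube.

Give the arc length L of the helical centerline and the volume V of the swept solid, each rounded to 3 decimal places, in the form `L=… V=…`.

L=1044.850 V=34671.329

2πR = 2π·41.5 = 260.752190
per-turn = √(260.752190² + 15.5²) = √(67991.7047 + 240.25) = √68231.9547 = 261.212470
L = 4 × 261.212470 = 1044.849882
V = π·3.25² × L = 33.183072 × 1044.849882 = 34671.329279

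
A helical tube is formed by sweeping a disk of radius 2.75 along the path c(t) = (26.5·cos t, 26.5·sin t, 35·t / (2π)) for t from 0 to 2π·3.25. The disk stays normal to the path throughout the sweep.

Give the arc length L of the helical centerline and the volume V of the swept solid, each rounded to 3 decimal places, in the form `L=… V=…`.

2πR = 2π·26.5 = 166.504411
per-turn = √(166.504411² + 35²) = √(27723.7188 + 1225) = √28948.7188 = 170.143230
L = 3.25 × 170.143230 = 552.965498
V = π·2.75² × L = 23.758294 × 552.965498 = 13137.517117

L=552.965 V=13137.517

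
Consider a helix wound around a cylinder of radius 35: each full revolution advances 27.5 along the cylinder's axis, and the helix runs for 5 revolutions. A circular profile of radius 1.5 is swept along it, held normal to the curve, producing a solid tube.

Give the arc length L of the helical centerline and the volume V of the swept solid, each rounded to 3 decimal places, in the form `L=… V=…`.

2πR = 2π·35 = 219.911486
per-turn = √(219.911486² + 27.5²) = √(48361.0616 + 756.25) = √49117.3116 = 221.624258
L = 5 × 221.624258 = 1108.121288
V = π·1.5² × L = 7.068583 × 1108.121288 = 7832.847820

L=1108.121 V=7832.848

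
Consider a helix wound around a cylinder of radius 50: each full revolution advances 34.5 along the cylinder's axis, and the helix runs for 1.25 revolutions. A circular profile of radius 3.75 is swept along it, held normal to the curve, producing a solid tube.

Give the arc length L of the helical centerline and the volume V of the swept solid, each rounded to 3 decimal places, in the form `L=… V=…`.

2πR = 2π·50 = 314.159265
per-turn = √(314.159265² + 34.5²) = √(98696.0440 + 1190.25) = √99886.2940 = 316.047930
L = 1.25 × 316.047930 = 395.059912
V = π·3.75² × L = 44.178647 × 395.059912 = 17453.212292

L=395.060 V=17453.212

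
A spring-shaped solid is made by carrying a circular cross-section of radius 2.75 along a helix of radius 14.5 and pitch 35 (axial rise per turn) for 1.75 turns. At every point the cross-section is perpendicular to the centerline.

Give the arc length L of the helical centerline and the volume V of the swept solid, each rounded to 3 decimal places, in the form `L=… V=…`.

2πR = 2π·14.5 = 91.106187
per-turn = √(91.106187² + 35²) = √(8300.3373 + 1225) = √9525.3373 = 97.597835
L = 1.75 × 97.597835 = 170.796210
V = π·2.75² × L = 23.758294 × 170.796210 = 4057.826656

L=170.796 V=4057.827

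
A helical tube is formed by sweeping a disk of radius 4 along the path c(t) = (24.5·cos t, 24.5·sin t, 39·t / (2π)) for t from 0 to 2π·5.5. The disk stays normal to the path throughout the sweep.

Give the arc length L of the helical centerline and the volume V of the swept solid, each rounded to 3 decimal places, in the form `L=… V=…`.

L=873.408 V=43902.290

2πR = 2π·24.5 = 153.938040
per-turn = √(153.938040² + 39²) = √(23696.9202 + 1521) = √25217.9202 = 158.801512
L = 5.5 × 158.801512 = 873.408315
V = π·4² × L = 50.265482 × 873.408315 = 43902.290346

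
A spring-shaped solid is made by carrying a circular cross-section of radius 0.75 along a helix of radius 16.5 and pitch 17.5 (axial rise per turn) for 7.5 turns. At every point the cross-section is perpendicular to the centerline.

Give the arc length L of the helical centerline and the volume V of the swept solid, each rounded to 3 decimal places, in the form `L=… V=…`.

L=788.544 V=1393.472

2πR = 2π·16.5 = 103.672558
per-turn = √(103.672558² + 17.5²) = √(10747.9992 + 306.25) = √11054.2492 = 105.139190
L = 7.5 × 105.139190 = 788.543922
V = π·0.75² × L = 1.767146 × 788.543922 = 1393.472133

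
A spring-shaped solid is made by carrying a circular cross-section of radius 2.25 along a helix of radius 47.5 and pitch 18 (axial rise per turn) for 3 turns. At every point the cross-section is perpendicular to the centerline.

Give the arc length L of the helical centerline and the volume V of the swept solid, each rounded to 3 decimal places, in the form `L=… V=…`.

2πR = 2π·47.5 = 298.451302
per-turn = √(298.451302² + 18²) = √(89073.1797 + 324) = √89397.1797 = 298.993612
L = 3 × 298.993612 = 896.980835
V = π·2.25² × L = 15.904313 × 896.980835 = 14265.863776

L=896.981 V=14265.864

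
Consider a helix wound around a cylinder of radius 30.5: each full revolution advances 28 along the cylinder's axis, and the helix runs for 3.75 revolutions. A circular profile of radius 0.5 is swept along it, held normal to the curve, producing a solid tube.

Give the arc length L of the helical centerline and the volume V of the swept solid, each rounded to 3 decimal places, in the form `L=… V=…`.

2πR = 2π·30.5 = 191.637152
per-turn = √(191.637152² + 28²) = √(36724.7980 + 784) = √37508.7980 = 193.671882
L = 3.75 × 193.671882 = 726.269558
V = π·0.5² × L = 0.785398 × 726.269558 = 570.410777

L=726.270 V=570.411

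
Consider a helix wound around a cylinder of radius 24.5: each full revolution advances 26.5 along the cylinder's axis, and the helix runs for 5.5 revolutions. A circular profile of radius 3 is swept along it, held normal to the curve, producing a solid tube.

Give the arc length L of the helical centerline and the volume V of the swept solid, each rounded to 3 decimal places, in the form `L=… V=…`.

2πR = 2π·24.5 = 153.938040
per-turn = √(153.938040² + 26.5²) = √(23696.9202 + 702.25) = √24399.1702 = 156.202337
L = 5.5 × 156.202337 = 859.112855
V = π·3² × L = 28.274334 × 859.112855 = 24290.843704

L=859.113 V=24290.844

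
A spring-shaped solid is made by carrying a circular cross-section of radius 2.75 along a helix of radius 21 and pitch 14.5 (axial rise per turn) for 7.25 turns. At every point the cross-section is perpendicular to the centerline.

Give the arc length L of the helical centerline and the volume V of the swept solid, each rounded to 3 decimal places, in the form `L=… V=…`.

L=962.374 V=22864.362

2πR = 2π·21 = 131.946891
per-turn = √(131.946891² + 14.5²) = √(17409.9822 + 210.25) = √17620.2322 = 132.741223
L = 7.25 × 132.741223 = 962.373863
V = π·2.75² × L = 23.758294 × 962.373863 = 22864.361612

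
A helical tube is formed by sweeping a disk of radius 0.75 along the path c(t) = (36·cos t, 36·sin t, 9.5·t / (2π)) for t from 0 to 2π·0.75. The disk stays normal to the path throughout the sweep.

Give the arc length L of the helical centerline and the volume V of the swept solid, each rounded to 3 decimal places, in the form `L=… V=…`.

2πR = 2π·36 = 226.194671
per-turn = √(226.194671² + 9.5²) = √(51164.0292 + 90.25) = √51254.2792 = 226.394079
L = 0.75 × 226.394079 = 169.795560
V = π·0.75² × L = 1.767146 × 169.795560 = 300.053521

L=169.796 V=300.054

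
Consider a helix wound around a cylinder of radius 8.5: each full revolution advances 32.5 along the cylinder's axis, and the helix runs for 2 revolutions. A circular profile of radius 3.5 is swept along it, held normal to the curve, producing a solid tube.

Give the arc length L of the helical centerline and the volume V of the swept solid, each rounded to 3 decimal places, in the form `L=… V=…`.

2πR = 2π·8.5 = 53.407075
per-turn = √(53.407075² + 32.5²) = √(2852.3157 + 1056.25) = √3908.5657 = 62.518523
L = 2 × 62.518523 = 125.037045
V = π·3.5² × L = 38.484510 × 125.037045 = 4811.989420

L=125.037 V=4811.989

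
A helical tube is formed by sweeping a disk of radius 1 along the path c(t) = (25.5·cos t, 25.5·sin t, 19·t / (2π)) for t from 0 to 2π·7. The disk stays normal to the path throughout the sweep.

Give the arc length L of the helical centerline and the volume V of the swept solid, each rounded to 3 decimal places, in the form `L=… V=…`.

L=1129.407 V=3548.137

2πR = 2π·25.5 = 160.221225
per-turn = √(160.221225² + 19²) = √(25670.8410 + 361) = √26031.8410 = 161.343860
L = 7 × 161.343860 = 1129.407018
V = π·1² × L = 3.141593 × 1129.407018 = 3548.136789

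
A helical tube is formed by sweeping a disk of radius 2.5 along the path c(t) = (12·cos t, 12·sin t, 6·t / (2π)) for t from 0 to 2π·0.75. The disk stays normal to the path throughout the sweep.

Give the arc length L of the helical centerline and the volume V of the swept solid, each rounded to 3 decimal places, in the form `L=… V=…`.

L=56.727 V=1113.841

2πR = 2π·12 = 75.398224
per-turn = √(75.398224² + 6²) = √(5684.8921 + 36) = √5720.8921 = 75.636579
L = 0.75 × 75.636579 = 56.727435
V = π·2.5² × L = 19.634954 × 56.727435 = 1113.840572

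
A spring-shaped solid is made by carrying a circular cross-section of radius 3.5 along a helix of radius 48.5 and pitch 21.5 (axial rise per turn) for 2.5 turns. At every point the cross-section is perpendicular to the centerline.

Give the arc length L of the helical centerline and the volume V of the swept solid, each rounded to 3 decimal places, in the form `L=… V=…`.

2πR = 2π·48.5 = 304.734487
per-turn = √(304.734487² + 21.5²) = √(92863.1078 + 462.25) = √93325.3578 = 305.491993
L = 2.5 × 305.491993 = 763.729983
V = π·3.5² × L = 38.484510 × 763.729983 = 29391.774157

L=763.730 V=29391.774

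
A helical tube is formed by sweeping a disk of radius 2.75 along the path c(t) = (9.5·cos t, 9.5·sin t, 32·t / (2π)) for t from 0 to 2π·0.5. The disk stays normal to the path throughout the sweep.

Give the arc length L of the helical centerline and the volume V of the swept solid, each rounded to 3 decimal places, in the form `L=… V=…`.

L=33.863 V=804.537

2πR = 2π·9.5 = 59.690260
per-turn = √(59.690260² + 32²) = √(3562.9272 + 1024) = √4586.9272 = 67.726857
L = 0.5 × 67.726857 = 33.863429
V = π·2.75² × L = 23.758294 × 33.863429 = 804.537308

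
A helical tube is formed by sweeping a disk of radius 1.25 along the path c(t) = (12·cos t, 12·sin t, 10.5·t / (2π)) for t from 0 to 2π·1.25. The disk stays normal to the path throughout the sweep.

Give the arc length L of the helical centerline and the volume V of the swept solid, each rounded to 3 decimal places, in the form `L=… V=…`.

2πR = 2π·12 = 75.398224
per-turn = √(75.398224² + 10.5²) = √(5684.8921 + 110.25) = √5795.1421 = 76.125831
L = 1.25 × 76.125831 = 95.157289
V = π·1.25² × L = 4.908739 × 95.157289 = 467.102248

L=95.157 V=467.102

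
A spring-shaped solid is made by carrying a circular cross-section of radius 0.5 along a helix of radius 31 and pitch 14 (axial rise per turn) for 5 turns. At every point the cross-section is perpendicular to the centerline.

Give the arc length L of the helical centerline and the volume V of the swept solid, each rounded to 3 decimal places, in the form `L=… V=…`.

L=976.406 V=766.868

2πR = 2π·31 = 194.778745
per-turn = √(194.778745² + 14²) = √(37938.7593 + 196) = √38134.7593 = 195.281231
L = 5 × 195.281231 = 976.406157
V = π·0.5² × L = 0.785398 × 976.406157 = 766.867602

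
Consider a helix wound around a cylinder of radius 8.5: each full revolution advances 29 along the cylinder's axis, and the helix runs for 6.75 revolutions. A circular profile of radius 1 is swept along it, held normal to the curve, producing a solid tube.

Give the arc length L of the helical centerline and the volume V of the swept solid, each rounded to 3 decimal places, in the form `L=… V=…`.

L=410.215 V=1288.730

2πR = 2π·8.5 = 53.407075
per-turn = √(53.407075² + 29²) = √(2852.3157 + 841) = √3693.3157 = 60.772656
L = 6.75 × 60.772656 = 410.215425
V = π·1² × L = 3.141593 × 410.215425 = 1288.729767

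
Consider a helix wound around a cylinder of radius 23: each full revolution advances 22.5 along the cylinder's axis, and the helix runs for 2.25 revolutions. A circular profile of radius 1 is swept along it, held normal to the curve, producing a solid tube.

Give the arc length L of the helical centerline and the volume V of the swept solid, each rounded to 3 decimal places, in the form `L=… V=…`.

2πR = 2π·23 = 144.513262
per-turn = √(144.513262² + 22.5²) = √(20884.0829 + 506.25) = √21390.3329 = 146.254343
L = 2.25 × 146.254343 = 329.072272
V = π·1² × L = 3.141593 × 329.072272 = 1033.811033

L=329.072 V=1033.811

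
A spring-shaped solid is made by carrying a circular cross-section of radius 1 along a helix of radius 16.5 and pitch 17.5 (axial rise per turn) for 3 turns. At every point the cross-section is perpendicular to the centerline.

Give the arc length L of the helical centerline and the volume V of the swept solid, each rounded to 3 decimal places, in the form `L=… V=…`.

2πR = 2π·16.5 = 103.672558
per-turn = √(103.672558² + 17.5²) = √(10747.9992 + 306.25) = √11054.2492 = 105.139190
L = 3 × 105.139190 = 315.417569
V = π·1² × L = 3.141593 × 315.417569 = 990.913517

L=315.418 V=990.914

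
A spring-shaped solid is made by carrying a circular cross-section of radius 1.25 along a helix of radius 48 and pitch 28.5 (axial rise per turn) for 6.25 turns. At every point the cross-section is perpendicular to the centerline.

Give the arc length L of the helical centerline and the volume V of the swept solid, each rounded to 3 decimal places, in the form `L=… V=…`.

L=1893.353 V=9293.975

2πR = 2π·48 = 301.592895
per-turn = √(301.592895² + 28.5²) = √(90958.2742 + 812.25) = √91770.5242 = 302.936502
L = 6.25 × 302.936502 = 1893.353137
V = π·1.25² × L = 4.908739 × 1893.353137 = 9293.975476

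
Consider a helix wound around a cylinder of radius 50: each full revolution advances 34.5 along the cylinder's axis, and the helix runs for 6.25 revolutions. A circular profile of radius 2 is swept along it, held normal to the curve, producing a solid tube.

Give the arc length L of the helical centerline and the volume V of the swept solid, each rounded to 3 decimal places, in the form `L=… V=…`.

2πR = 2π·50 = 314.159265
per-turn = √(314.159265² + 34.5²) = √(98696.0440 + 1190.25) = √99886.2940 = 316.047930
L = 6.25 × 316.047930 = 1975.299562
V = π·2² × L = 12.566371 × 1975.299562 = 24822.346371

L=1975.300 V=24822.346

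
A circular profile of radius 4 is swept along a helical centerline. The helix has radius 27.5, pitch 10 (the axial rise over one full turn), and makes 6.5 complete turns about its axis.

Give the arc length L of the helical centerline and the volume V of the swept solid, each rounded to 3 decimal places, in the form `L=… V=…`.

L=1124.999 V=56548.604

2πR = 2π·27.5 = 172.787596
per-turn = √(172.787596² + 10²) = √(29855.5533 + 100) = √29955.5533 = 173.076727
L = 6.5 × 173.076727 = 1124.998723
V = π·4² × L = 50.265482 × 1124.998723 = 56548.603592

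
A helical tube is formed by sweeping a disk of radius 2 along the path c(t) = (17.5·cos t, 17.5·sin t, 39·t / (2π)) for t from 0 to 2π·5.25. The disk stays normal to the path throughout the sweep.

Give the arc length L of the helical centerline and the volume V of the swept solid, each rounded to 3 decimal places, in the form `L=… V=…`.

2πR = 2π·17.5 = 109.955743
per-turn = √(109.955743² + 39²) = √(12090.2654 + 1521) = √13611.2654 = 116.667328
L = 5.25 × 116.667328 = 612.503471
V = π·2² × L = 12.566371 × 612.503471 = 7696.945623

L=612.503 V=7696.946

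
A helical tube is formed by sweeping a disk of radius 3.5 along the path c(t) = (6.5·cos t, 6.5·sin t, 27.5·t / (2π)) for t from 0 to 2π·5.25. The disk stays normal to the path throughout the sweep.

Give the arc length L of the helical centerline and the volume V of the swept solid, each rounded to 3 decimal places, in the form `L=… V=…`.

2πR = 2π·6.5 = 40.840704
per-turn = √(40.840704² + 27.5²) = √(1667.9631 + 756.25) = √2424.2131 = 49.236299
L = 5.25 × 49.236299 = 258.490570
V = π·3.5² × L = 38.484510 × 258.490570 = 9947.882927

L=258.491 V=9947.883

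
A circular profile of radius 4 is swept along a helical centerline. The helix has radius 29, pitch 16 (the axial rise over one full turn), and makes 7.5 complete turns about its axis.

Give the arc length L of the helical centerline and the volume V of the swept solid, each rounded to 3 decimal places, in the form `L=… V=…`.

2πR = 2π·29 = 182.212374
per-turn = √(182.212374² + 16²) = √(33201.3492 + 256) = √33457.3492 = 182.913502
L = 7.5 × 182.913502 = 1371.851265
V = π·4² × L = 50.265482 × 1371.851265 = 68956.765686

L=1371.851 V=68956.766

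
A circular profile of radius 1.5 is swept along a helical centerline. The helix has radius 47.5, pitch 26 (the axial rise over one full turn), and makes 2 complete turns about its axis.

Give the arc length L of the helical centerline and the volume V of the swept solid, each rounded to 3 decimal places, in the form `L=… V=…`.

2πR = 2π·47.5 = 298.451302
per-turn = √(298.451302² + 26²) = √(89073.1797 + 676) = √89749.1797 = 299.581675
L = 2 × 299.581675 = 599.163349
V = π·1.5² × L = 7.068583 × 599.163349 = 4235.236145

L=599.163 V=4235.236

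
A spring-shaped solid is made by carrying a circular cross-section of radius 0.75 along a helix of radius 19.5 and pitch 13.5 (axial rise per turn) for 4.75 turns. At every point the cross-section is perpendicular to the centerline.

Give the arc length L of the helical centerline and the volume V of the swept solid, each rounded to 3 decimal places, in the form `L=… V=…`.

L=585.502 V=1034.668

2πR = 2π·19.5 = 122.522113
per-turn = √(122.522113² + 13.5²) = √(15011.6683 + 182.25) = √15193.9183 = 123.263613
L = 4.75 × 123.263613 = 585.502162
V = π·0.75² × L = 1.767146 × 585.502162 = 1034.667726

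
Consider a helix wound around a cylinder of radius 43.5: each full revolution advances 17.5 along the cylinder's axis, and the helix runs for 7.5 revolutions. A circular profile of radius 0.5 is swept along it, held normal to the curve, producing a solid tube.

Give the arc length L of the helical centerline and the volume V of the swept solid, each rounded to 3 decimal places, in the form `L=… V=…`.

L=2054.087 V=1613.276

2πR = 2π·43.5 = 273.318561
per-turn = √(273.318561² + 17.5²) = √(74703.0357 + 306.25) = √75009.2857 = 273.878232
L = 7.5 × 273.878232 = 2054.086737
V = π·0.5² × L = 0.785398 × 2054.086737 = 1613.275950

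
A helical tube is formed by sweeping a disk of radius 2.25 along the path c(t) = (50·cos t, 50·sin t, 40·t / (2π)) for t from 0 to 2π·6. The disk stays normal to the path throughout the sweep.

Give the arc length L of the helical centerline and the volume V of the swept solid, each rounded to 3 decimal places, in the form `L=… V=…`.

L=1900.173 V=30220.946

2πR = 2π·50 = 314.159265
per-turn = √(314.159265² + 40²) = √(98696.0440 + 1600) = √100296.0440 = 316.695507
L = 6 × 316.695507 = 1900.173041
V = π·2.25² × L = 15.904313 × 1900.173041 = 30220.946429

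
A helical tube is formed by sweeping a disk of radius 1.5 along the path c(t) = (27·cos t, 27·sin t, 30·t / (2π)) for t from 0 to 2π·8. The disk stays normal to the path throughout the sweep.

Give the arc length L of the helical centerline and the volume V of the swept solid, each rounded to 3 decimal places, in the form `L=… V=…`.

2πR = 2π·27 = 169.646003
per-turn = √(169.646003² + 30²) = √(28779.7664 + 900) = √29679.7664 = 172.278166
L = 8 × 172.278166 = 1378.225327
V = π·1.5² × L = 7.068583 × 1378.225327 = 9742.100765

L=1378.225 V=9742.101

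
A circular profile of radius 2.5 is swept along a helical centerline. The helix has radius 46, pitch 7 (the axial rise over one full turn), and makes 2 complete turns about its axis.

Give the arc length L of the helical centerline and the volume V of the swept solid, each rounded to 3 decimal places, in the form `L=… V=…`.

L=578.223 V=11353.373

2πR = 2π·46 = 289.026524
per-turn = √(289.026524² + 7²) = √(83536.3317 + 49) = √83585.3317 = 289.111279
L = 2 × 289.111279 = 578.222558
V = π·2.5² × L = 19.634954 × 578.222558 = 11353.373378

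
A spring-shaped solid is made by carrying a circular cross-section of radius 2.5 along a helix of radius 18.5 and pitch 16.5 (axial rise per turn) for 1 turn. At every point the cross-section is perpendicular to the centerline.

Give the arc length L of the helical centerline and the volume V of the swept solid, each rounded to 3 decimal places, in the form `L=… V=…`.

L=117.404 V=2305.225

2πR = 2π·18.5 = 116.238928
per-turn = √(116.238928² + 16.5²) = √(13511.4884 + 272.25) = √13783.7384 = 117.404167
L = 1 × 117.404167 = 117.404167
V = π·2.5² × L = 19.634954 × 117.404167 = 2305.225428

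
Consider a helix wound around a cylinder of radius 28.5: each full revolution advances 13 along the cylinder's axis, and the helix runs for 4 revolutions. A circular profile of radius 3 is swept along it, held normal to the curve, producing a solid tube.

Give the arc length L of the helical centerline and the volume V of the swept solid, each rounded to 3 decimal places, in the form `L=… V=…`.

2πR = 2π·28.5 = 179.070781
per-turn = √(179.070781² + 13²) = √(32066.3447 + 169) = √32235.3447 = 179.542042
L = 4 × 179.542042 = 718.168166
V = π·3² × L = 28.274334 × 718.168166 = 20305.726520

L=718.168 V=20305.727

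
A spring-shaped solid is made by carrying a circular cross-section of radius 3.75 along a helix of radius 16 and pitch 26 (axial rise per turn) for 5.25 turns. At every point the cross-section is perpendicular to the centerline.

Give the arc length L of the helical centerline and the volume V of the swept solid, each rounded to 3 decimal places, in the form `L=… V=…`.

L=545.153 V=24084.129

2πR = 2π·16 = 100.530965
per-turn = √(100.530965² + 26²) = √(10106.4749 + 676) = √10782.4749 = 103.838697
L = 5.25 × 103.838697 = 545.153157
V = π·3.75² × L = 44.178647 × 545.153157 = 24084.128717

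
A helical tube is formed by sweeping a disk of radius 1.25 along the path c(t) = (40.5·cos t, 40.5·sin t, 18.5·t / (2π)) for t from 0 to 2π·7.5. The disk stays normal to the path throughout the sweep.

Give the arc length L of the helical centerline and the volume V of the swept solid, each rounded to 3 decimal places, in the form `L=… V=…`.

L=1913.554 V=9393.139

2πR = 2π·40.5 = 254.469005
per-turn = √(254.469005² + 18.5²) = √(64754.4745 + 342.25) = √65096.7245 = 255.140597
L = 7.5 × 255.140597 = 1913.554481
V = π·1.25² × L = 4.908739 × 1913.554481 = 9393.138593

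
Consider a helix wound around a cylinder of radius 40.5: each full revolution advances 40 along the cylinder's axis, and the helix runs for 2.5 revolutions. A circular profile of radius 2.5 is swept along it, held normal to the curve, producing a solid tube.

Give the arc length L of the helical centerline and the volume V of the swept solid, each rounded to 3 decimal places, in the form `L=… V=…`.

2πR = 2π·40.5 = 254.469005
per-turn = √(254.469005² + 40²) = √(64754.4745 + 1600) = √66354.4745 = 257.593623
L = 2.5 × 257.593623 = 643.984057
V = π·2.5² × L = 19.634954 × 643.984057 = 12644.597388

L=643.984 V=12644.597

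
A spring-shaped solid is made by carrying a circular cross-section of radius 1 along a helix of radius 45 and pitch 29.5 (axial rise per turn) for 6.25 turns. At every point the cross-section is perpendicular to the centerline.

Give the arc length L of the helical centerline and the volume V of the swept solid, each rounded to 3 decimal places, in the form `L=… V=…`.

2πR = 2π·45 = 282.743339
per-turn = √(282.743339² + 29.5²) = √(79943.7956 + 870.25) = √80814.0456 = 284.278113
L = 6.25 × 284.278113 = 1776.738208
V = π·1² × L = 3.141593 × 1776.738208 = 5581.787700

L=1776.738 V=5581.788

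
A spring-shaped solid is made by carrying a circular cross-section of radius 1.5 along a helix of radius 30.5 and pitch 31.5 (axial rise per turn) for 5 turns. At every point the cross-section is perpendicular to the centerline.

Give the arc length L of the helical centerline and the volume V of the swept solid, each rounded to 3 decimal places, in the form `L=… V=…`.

L=971.044 V=6863.905

2πR = 2π·30.5 = 191.637152
per-turn = √(191.637152² + 31.5²) = √(36724.7980 + 992.25) = √37717.0480 = 194.208774
L = 5 × 194.208774 = 971.043871
V = π·1.5² × L = 7.068583 × 971.043871 = 6863.904656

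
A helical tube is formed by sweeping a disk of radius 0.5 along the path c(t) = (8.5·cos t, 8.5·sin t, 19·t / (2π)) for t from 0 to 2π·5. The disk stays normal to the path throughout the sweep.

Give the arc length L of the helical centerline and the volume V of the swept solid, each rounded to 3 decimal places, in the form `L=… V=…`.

L=283.431 V=222.606

2πR = 2π·8.5 = 53.407075
per-turn = √(53.407075² + 19²) = √(2852.3157 + 361) = √3213.3157 = 56.686115
L = 5 × 56.686115 = 283.430577
V = π·0.5² × L = 0.785398 × 283.430577 = 222.605854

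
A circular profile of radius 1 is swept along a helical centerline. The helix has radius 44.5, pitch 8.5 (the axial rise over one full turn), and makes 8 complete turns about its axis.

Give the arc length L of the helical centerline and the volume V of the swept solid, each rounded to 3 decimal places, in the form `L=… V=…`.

L=2237.847 V=7030.405

2πR = 2π·44.5 = 279.601746
per-turn = √(279.601746² + 8.5²) = √(78177.1365 + 72.25) = √78249.3865 = 279.730918
L = 8 × 279.730918 = 2237.847344
V = π·1² × L = 3.141593 × 2237.847344 = 7030.404775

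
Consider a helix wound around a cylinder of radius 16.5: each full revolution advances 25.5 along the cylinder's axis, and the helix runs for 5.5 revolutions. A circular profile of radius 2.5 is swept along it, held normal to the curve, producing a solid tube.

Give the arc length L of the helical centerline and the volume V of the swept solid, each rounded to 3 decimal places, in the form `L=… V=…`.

2πR = 2π·16.5 = 103.672558
per-turn = √(103.672558² + 25.5²) = √(10747.9992 + 650.25) = √11398.2492 = 106.762583
L = 5.5 × 106.762583 = 587.194208
V = π·2.5² × L = 19.634954 × 587.194208 = 11529.531316

L=587.194 V=11529.531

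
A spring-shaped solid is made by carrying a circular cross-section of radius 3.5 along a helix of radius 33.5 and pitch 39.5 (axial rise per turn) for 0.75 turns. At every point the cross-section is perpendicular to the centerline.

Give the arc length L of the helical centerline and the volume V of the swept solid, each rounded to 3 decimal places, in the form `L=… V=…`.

2πR = 2π·33.5 = 210.486708
per-turn = √(210.486708² + 39.5²) = √(44304.6542 + 1560.25) = √45864.9042 = 214.160931
L = 0.75 × 214.160931 = 160.620698
V = π·3.5² × L = 38.484510 × 160.620698 = 6181.408855

L=160.621 V=6181.409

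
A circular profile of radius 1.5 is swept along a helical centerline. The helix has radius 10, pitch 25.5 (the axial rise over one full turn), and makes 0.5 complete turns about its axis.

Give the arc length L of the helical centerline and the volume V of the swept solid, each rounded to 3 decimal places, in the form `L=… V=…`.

2πR = 2π·10 = 62.831853
per-turn = √(62.831853² + 25.5²) = √(3947.8418 + 650.25) = √4598.0918 = 67.809231
L = 0.5 × 67.809231 = 33.904615
V = π·1.5² × L = 7.068583 × 33.904615 = 239.657603

L=33.905 V=239.658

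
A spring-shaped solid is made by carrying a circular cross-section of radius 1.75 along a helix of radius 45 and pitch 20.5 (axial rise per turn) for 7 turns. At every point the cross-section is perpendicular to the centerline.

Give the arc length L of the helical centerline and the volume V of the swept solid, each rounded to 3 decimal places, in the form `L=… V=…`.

2πR = 2π·45 = 282.743339
per-turn = √(282.743339² + 20.5²) = √(79943.7956 + 420.25) = √80364.0456 = 283.485530
L = 7 × 283.485530 = 1984.398709
V = π·1.75² × L = 9.621128 × 1984.398709 = 19092.152995

L=1984.399 V=19092.153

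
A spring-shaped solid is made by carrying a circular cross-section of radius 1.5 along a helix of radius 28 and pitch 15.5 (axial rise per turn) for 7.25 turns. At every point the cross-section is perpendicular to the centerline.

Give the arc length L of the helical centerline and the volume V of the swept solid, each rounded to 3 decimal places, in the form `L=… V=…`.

L=1280.427 V=9050.808

2πR = 2π·28 = 175.929189
per-turn = √(175.929189² + 15.5²) = √(30951.0794 + 240.25) = √31191.3294 = 176.610672
L = 7.25 × 176.610672 = 1280.427371
V = π·1.5² × L = 7.068583 × 1280.427371 = 9050.807748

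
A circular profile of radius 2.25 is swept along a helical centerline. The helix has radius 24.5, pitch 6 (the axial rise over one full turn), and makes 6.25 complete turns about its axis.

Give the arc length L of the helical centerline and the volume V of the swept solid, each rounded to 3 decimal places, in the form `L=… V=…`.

L=962.843 V=15313.361

2πR = 2π·24.5 = 153.938040
per-turn = √(153.938040² + 6²) = √(23696.9202 + 36) = √23732.9202 = 154.054926
L = 6.25 × 154.054926 = 962.843286
V = π·2.25² × L = 15.904313 × 962.843286 = 15313.360812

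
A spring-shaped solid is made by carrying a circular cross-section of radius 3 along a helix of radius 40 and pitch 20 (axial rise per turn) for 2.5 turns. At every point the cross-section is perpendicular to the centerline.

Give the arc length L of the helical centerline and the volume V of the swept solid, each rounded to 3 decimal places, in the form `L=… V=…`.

L=630.305 V=17821.449

2πR = 2π·40 = 251.327412
per-turn = √(251.327412² + 20²) = √(63165.4682 + 400) = √63565.4682 = 252.121931
L = 2.5 × 252.121931 = 630.304828
V = π·3² × L = 28.274334 × 630.304828 = 17821.449151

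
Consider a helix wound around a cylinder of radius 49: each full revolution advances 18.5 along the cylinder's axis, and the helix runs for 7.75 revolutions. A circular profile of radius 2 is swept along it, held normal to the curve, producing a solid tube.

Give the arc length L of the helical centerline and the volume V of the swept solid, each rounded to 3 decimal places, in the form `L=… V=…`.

L=2390.343 V=30037.941

2πR = 2π·49 = 307.876080
per-turn = √(307.876080² + 18.5²) = √(94787.6807 + 342.25) = √95129.9307 = 308.431404
L = 7.75 × 308.431404 = 2390.343377
V = π·2² × L = 12.566371 × 2390.343377 = 30037.940773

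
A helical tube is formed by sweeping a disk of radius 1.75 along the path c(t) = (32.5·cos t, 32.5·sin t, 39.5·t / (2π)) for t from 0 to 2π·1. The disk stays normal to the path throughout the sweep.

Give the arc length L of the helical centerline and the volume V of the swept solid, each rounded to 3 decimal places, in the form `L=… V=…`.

L=207.989 V=2001.086

2πR = 2π·32.5 = 204.203522
per-turn = √(204.203522² + 39.5²) = √(41699.0786 + 1560.25) = √43259.3286 = 207.988770
L = 1 × 207.988770 = 207.988770
V = π·1.75² × L = 9.621128 × 207.988770 = 2001.086479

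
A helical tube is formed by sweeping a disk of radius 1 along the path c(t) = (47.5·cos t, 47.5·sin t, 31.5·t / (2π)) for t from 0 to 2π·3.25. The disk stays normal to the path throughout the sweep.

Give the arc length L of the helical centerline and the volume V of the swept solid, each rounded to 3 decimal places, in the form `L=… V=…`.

2πR = 2π·47.5 = 298.451302
per-turn = √(298.451302² + 31.5²) = √(89073.1797 + 992.25) = √90065.4297 = 300.109030
L = 3.25 × 300.109030 = 975.354347
V = π·1² × L = 3.141593 × 975.354347 = 3064.166050

L=975.354 V=3064.166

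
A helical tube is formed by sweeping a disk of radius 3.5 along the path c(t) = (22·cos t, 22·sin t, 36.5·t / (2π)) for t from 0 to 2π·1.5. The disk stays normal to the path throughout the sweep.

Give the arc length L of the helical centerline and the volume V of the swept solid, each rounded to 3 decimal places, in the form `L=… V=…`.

L=214.452 V=8253.071

2πR = 2π·22 = 138.230077
per-turn = √(138.230077² + 36.5²) = √(19107.5541 + 1332.25) = √20439.8041 = 142.967843
L = 1.5 × 142.967843 = 214.451764
V = π·3.5² × L = 38.484510 × 214.451764 = 8253.071074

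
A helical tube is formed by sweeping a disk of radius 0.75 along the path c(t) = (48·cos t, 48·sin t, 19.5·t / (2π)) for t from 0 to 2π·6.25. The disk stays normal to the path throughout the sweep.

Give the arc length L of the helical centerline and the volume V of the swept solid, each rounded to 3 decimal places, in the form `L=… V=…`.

2πR = 2π·48 = 301.592895
per-turn = √(301.592895² + 19.5²) = √(90958.2742 + 380.25) = √91338.5242 = 302.222640
L = 6.25 × 302.222640 = 1888.891500
V = π·0.75² × L = 1.767146 × 1888.891500 = 3337.946809

L=1888.892 V=3337.947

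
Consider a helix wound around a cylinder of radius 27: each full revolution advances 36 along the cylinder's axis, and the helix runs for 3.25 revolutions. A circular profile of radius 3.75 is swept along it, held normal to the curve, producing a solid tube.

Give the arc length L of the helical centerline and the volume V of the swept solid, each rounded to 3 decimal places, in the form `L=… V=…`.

L=563.627 V=24900.274

2πR = 2π·27 = 169.646003
per-turn = √(169.646003² + 36²) = √(28779.7664 + 1296) = √30075.7664 = 173.423662
L = 3.25 × 173.423662 = 563.626900
V = π·3.75² × L = 44.178647 × 563.626900 = 24900.273702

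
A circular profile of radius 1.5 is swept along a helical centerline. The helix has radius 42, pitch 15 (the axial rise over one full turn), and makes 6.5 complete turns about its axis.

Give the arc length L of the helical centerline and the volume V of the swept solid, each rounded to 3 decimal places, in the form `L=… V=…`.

2πR = 2π·42 = 263.893783
per-turn = √(263.893783² + 15²) = √(69639.9287 + 225) = √69864.9287 = 264.319747
L = 6.5 × 264.319747 = 1718.078355
V = π·1.5² × L = 7.068583 × 1718.078355 = 12144.380265

L=1718.078 V=12144.380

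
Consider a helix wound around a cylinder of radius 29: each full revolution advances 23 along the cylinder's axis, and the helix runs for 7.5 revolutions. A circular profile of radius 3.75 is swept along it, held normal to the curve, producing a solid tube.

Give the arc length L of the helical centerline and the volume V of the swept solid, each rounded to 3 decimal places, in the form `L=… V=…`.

2πR = 2π·29 = 182.212374
per-turn = √(182.212374² + 23²) = √(33201.3492 + 529) = √33730.3492 = 183.658240
L = 7.5 × 183.658240 = 1377.436802
V = π·3.75² × L = 44.178647 × 1377.436802 = 60853.293804

L=1377.437 V=60853.294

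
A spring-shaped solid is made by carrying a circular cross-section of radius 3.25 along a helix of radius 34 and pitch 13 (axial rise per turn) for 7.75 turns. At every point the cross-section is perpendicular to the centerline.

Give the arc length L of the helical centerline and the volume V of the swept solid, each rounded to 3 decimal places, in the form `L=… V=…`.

2πR = 2π·34 = 213.628300
per-turn = √(213.628300² + 13²) = √(45637.0508 + 169) = √45806.0508 = 214.023482
L = 7.75 × 214.023482 = 1658.681984
V = π·3.25² × L = 33.183072 × 1658.681984 = 55040.164361

L=1658.682 V=55040.164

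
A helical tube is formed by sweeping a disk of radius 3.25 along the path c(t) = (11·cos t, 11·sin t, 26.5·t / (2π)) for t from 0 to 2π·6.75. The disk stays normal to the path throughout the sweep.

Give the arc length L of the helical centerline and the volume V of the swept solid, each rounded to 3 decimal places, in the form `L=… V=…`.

L=499.643 V=16579.694

2πR = 2π·11 = 69.115038
per-turn = √(69.115038² + 26.5²) = √(4776.8885 + 702.25) = √5479.1385 = 74.021203
L = 6.75 × 74.021203 = 499.643122
V = π·3.25² × L = 33.183072 × 499.643122 = 16579.693891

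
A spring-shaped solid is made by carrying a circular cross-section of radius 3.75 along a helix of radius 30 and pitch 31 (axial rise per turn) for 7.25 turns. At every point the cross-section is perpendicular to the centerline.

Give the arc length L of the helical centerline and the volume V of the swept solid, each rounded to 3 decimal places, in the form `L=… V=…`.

L=1384.951 V=61185.248

2πR = 2π·30 = 188.495559
per-turn = √(188.495559² + 31²) = √(35530.5758 + 961) = √36491.5758 = 191.027683
L = 7.25 × 191.027683 = 1384.950705
V = π·3.75² × L = 44.178647 × 1384.950705 = 61185.247881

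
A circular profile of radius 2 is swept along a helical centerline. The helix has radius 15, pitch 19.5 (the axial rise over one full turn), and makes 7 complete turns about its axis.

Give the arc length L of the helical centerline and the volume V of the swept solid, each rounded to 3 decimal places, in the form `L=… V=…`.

L=673.708 V=8466.058

2πR = 2π·15 = 94.247780
per-turn = √(94.247780² + 19.5²) = √(8882.6440 + 380.25) = √9262.8940 = 96.243929
L = 7 × 96.243929 = 673.707506
V = π·2² × L = 12.566371 × 673.707506 = 8466.058210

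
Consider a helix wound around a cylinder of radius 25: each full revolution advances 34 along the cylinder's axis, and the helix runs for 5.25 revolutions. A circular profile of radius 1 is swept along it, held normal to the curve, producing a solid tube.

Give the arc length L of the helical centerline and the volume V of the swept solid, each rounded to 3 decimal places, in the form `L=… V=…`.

L=843.765 V=2650.766

2πR = 2π·25 = 157.079633
per-turn = √(157.079633² + 34²) = √(24674.0110 + 1156) = √25830.0110 = 160.717177
L = 5.25 × 160.717177 = 843.765180
V = π·1² × L = 3.141593 × 843.765180 = 2650.766490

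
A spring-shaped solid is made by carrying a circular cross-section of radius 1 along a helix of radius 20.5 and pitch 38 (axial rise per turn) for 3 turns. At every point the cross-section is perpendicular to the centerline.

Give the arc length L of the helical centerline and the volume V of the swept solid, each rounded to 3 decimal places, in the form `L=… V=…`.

L=402.881 V=1265.689

2πR = 2π·20.5 = 128.805299
per-turn = √(128.805299² + 38²) = √(16590.8050 + 1444) = √18034.8050 = 134.293727
L = 3 × 134.293727 = 402.881180
V = π·1² × L = 3.141593 × 402.881180 = 1265.688555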